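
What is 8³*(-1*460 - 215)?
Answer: -345600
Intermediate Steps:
8³*(-1*460 - 215) = 512*(-460 - 215) = 512*(-675) = -345600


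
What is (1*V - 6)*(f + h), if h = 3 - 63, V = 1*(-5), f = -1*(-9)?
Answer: 561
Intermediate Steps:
f = 9
V = -5
h = -60
(1*V - 6)*(f + h) = (1*(-5) - 6)*(9 - 60) = (-5 - 6)*(-51) = -11*(-51) = 561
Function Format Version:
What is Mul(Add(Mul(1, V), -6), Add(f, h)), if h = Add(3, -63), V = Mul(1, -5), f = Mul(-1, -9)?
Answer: 561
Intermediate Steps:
f = 9
V = -5
h = -60
Mul(Add(Mul(1, V), -6), Add(f, h)) = Mul(Add(Mul(1, -5), -6), Add(9, -60)) = Mul(Add(-5, -6), -51) = Mul(-11, -51) = 561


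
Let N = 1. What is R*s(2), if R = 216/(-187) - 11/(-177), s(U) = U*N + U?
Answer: -144700/33099 ≈ -4.3717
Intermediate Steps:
s(U) = 2*U (s(U) = U*1 + U = U + U = 2*U)
R = -36175/33099 (R = 216*(-1/187) - 11*(-1/177) = -216/187 + 11/177 = -36175/33099 ≈ -1.0929)
R*s(2) = -72350*2/33099 = -36175/33099*4 = -144700/33099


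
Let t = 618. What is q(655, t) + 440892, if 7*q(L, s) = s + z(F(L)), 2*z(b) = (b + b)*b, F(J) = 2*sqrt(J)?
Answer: 3089482/7 ≈ 4.4135e+5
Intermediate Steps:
z(b) = b**2 (z(b) = ((b + b)*b)/2 = ((2*b)*b)/2 = (2*b**2)/2 = b**2)
q(L, s) = s/7 + 4*L/7 (q(L, s) = (s + (2*sqrt(L))**2)/7 = (s + 4*L)/7 = s/7 + 4*L/7)
q(655, t) + 440892 = ((1/7)*618 + (4/7)*655) + 440892 = (618/7 + 2620/7) + 440892 = 3238/7 + 440892 = 3089482/7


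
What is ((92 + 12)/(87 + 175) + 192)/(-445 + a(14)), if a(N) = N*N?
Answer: -25204/32619 ≈ -0.77268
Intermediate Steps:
a(N) = N²
((92 + 12)/(87 + 175) + 192)/(-445 + a(14)) = ((92 + 12)/(87 + 175) + 192)/(-445 + 14²) = (104/262 + 192)/(-445 + 196) = (104*(1/262) + 192)/(-249) = (52/131 + 192)*(-1/249) = (25204/131)*(-1/249) = -25204/32619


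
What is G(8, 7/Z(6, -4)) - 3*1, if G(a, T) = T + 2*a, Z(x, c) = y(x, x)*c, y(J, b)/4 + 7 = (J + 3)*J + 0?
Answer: 9769/752 ≈ 12.991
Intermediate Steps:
y(J, b) = -28 + 4*J*(3 + J) (y(J, b) = -28 + 4*((J + 3)*J + 0) = -28 + 4*((3 + J)*J + 0) = -28 + 4*(J*(3 + J) + 0) = -28 + 4*(J*(3 + J)) = -28 + 4*J*(3 + J))
Z(x, c) = c*(-28 + 4*x² + 12*x) (Z(x, c) = (-28 + 4*x² + 12*x)*c = c*(-28 + 4*x² + 12*x))
G(8, 7/Z(6, -4)) - 3*1 = (7/((4*(-4)*(-7 + 6² + 3*6))) + 2*8) - 3*1 = (7/((4*(-4)*(-7 + 36 + 18))) + 16) - 3 = (7/((4*(-4)*47)) + 16) - 3 = (7/(-752) + 16) - 3 = (7*(-1/752) + 16) - 3 = (-7/752 + 16) - 3 = 12025/752 - 3 = 9769/752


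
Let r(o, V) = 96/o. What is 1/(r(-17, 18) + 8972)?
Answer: 17/152428 ≈ 0.00011153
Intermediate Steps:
1/(r(-17, 18) + 8972) = 1/(96/(-17) + 8972) = 1/(96*(-1/17) + 8972) = 1/(-96/17 + 8972) = 1/(152428/17) = 17/152428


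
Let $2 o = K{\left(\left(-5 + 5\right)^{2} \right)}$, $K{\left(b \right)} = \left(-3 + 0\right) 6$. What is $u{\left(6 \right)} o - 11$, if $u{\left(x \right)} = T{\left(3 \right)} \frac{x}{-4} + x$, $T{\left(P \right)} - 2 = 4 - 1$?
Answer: $\frac{5}{2} \approx 2.5$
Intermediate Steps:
$T{\left(P \right)} = 5$ ($T{\left(P \right)} = 2 + \left(4 - 1\right) = 2 + 3 = 5$)
$u{\left(x \right)} = - \frac{x}{4}$ ($u{\left(x \right)} = 5 \frac{x}{-4} + x = 5 x \left(- \frac{1}{4}\right) + x = 5 \left(- \frac{x}{4}\right) + x = - \frac{5 x}{4} + x = - \frac{x}{4}$)
$K{\left(b \right)} = -18$ ($K{\left(b \right)} = \left(-3\right) 6 = -18$)
$o = -9$ ($o = \frac{1}{2} \left(-18\right) = -9$)
$u{\left(6 \right)} o - 11 = \left(- \frac{1}{4}\right) 6 \left(-9\right) - 11 = \left(- \frac{3}{2}\right) \left(-9\right) - 11 = \frac{27}{2} - 11 = \frac{5}{2}$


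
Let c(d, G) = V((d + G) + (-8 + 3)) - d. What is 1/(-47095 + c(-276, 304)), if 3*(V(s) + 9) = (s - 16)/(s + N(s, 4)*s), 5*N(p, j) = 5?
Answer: -138/6462257 ≈ -2.1355e-5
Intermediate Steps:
N(p, j) = 1 (N(p, j) = (⅕)*5 = 1)
V(s) = -9 + (-16 + s)/(6*s) (V(s) = -9 + ((s - 16)/(s + 1*s))/3 = -9 + ((-16 + s)/(s + s))/3 = -9 + ((-16 + s)/((2*s)))/3 = -9 + ((-16 + s)*(1/(2*s)))/3 = -9 + ((-16 + s)/(2*s))/3 = -9 + (-16 + s)/(6*s))
c(d, G) = -d + (249 - 53*G - 53*d)/(6*(-5 + G + d)) (c(d, G) = (-16 - 53*((d + G) + (-8 + 3)))/(6*((d + G) + (-8 + 3))) - d = (-16 - 53*((G + d) - 5))/(6*((G + d) - 5)) - d = (-16 - 53*(-5 + G + d))/(6*(-5 + G + d)) - d = (-16 + (265 - 53*G - 53*d))/(6*(-5 + G + d)) - d = (249 - 53*G - 53*d)/(6*(-5 + G + d)) - d = -d + (249 - 53*G - 53*d)/(6*(-5 + G + d)))
1/(-47095 + c(-276, 304)) = 1/(-47095 + (249 - 53*304 - 53*(-276) - 6*(-276)*(-5 + 304 - 276))/(6*(-5 + 304 - 276))) = 1/(-47095 + (⅙)*(249 - 16112 + 14628 - 6*(-276)*23)/23) = 1/(-47095 + (⅙)*(1/23)*(249 - 16112 + 14628 + 38088)) = 1/(-47095 + (⅙)*(1/23)*36853) = 1/(-47095 + 36853/138) = 1/(-6462257/138) = -138/6462257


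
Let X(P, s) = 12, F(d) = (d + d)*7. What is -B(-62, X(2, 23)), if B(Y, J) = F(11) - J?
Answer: -142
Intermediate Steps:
F(d) = 14*d (F(d) = (2*d)*7 = 14*d)
B(Y, J) = 154 - J (B(Y, J) = 14*11 - J = 154 - J)
-B(-62, X(2, 23)) = -(154 - 1*12) = -(154 - 12) = -1*142 = -142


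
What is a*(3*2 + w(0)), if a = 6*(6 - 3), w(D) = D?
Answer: 108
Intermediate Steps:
a = 18 (a = 6*3 = 18)
a*(3*2 + w(0)) = 18*(3*2 + 0) = 18*(6 + 0) = 18*6 = 108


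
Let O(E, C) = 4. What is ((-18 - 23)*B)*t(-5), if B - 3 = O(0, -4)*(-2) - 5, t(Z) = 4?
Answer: 1640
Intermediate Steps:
B = -10 (B = 3 + (4*(-2) - 5) = 3 + (-8 - 5) = 3 - 13 = -10)
((-18 - 23)*B)*t(-5) = ((-18 - 23)*(-10))*4 = -41*(-10)*4 = 410*4 = 1640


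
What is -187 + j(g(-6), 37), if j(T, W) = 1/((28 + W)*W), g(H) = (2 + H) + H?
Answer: -449734/2405 ≈ -187.00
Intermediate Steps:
g(H) = 2 + 2*H
j(T, W) = 1/(W*(28 + W))
-187 + j(g(-6), 37) = -187 + 1/(37*(28 + 37)) = -187 + (1/37)/65 = -187 + (1/37)*(1/65) = -187 + 1/2405 = -449734/2405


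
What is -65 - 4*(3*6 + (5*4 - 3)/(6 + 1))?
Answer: -1027/7 ≈ -146.71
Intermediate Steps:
-65 - 4*(3*6 + (5*4 - 3)/(6 + 1)) = -65 - 4*(18 + (20 - 3)/7) = -65 - 4*(18 + 17*(1/7)) = -65 - 4*(18 + 17/7) = -65 - 4*143/7 = -65 - 572/7 = -1027/7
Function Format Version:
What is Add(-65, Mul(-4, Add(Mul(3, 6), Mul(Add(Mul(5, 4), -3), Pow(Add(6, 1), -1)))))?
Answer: Rational(-1027, 7) ≈ -146.71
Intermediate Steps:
Add(-65, Mul(-4, Add(Mul(3, 6), Mul(Add(Mul(5, 4), -3), Pow(Add(6, 1), -1))))) = Add(-65, Mul(-4, Add(18, Mul(Add(20, -3), Pow(7, -1))))) = Add(-65, Mul(-4, Add(18, Mul(17, Rational(1, 7))))) = Add(-65, Mul(-4, Add(18, Rational(17, 7)))) = Add(-65, Mul(-4, Rational(143, 7))) = Add(-65, Rational(-572, 7)) = Rational(-1027, 7)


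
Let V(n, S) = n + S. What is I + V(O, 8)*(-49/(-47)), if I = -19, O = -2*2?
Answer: -697/47 ≈ -14.830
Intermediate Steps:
O = -4
V(n, S) = S + n
I + V(O, 8)*(-49/(-47)) = -19 + (8 - 4)*(-49/(-47)) = -19 + 4*(-49*(-1/47)) = -19 + 4*(49/47) = -19 + 196/47 = -697/47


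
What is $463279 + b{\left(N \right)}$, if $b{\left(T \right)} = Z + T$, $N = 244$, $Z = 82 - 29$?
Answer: $463576$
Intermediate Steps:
$Z = 53$ ($Z = 82 - 29 = 53$)
$b{\left(T \right)} = 53 + T$
$463279 + b{\left(N \right)} = 463279 + \left(53 + 244\right) = 463279 + 297 = 463576$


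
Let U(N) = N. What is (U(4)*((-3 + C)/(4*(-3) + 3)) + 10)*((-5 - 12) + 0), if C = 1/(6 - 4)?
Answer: -1700/9 ≈ -188.89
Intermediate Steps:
C = ½ (C = 1/2 = ½ ≈ 0.50000)
(U(4)*((-3 + C)/(4*(-3) + 3)) + 10)*((-5 - 12) + 0) = (4*((-3 + ½)/(4*(-3) + 3)) + 10)*((-5 - 12) + 0) = (4*(-5/(2*(-12 + 3))) + 10)*(-17 + 0) = (4*(-5/2/(-9)) + 10)*(-17) = (4*(-5/2*(-⅑)) + 10)*(-17) = (4*(5/18) + 10)*(-17) = (10/9 + 10)*(-17) = (100/9)*(-17) = -1700/9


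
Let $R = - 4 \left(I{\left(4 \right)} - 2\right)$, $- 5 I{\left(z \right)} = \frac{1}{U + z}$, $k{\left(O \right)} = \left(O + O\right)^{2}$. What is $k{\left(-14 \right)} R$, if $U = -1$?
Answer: $\frac{97216}{15} \approx 6481.1$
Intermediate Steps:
$k{\left(O \right)} = 4 O^{2}$ ($k{\left(O \right)} = \left(2 O\right)^{2} = 4 O^{2}$)
$I{\left(z \right)} = - \frac{1}{5 \left(-1 + z\right)}$
$R = \frac{124}{15}$ ($R = - 4 \left(- \frac{1}{-5 + 5 \cdot 4} - 2\right) = - 4 \left(- \frac{1}{-5 + 20} - 2\right) = - 4 \left(- \frac{1}{15} - 2\right) = \left(-4\right) \left(- \frac{31}{15}\right) = \frac{124}{15} \approx 8.2667$)
$k{\left(-14 \right)} R = 4 \left(-14\right)^{2} \cdot \frac{124}{15} = 4 \cdot 196 \cdot \frac{124}{15} = 784 \cdot \frac{124}{15} = \frac{97216}{15}$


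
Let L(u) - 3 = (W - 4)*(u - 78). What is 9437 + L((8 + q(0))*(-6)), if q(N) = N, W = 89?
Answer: -1270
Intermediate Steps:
L(u) = -6627 + 85*u (L(u) = 3 + (89 - 4)*(u - 78) = 3 + 85*(-78 + u) = 3 + (-6630 + 85*u) = -6627 + 85*u)
9437 + L((8 + q(0))*(-6)) = 9437 + (-6627 + 85*((8 + 0)*(-6))) = 9437 + (-6627 + 85*(8*(-6))) = 9437 + (-6627 + 85*(-48)) = 9437 + (-6627 - 4080) = 9437 - 10707 = -1270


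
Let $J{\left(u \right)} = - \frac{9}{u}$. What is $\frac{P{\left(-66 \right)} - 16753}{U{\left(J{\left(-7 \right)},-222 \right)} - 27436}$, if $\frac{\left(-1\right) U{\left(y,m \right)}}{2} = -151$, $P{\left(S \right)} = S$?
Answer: $\frac{16819}{27134} \approx 0.61985$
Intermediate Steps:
$U{\left(y,m \right)} = 302$ ($U{\left(y,m \right)} = \left(-2\right) \left(-151\right) = 302$)
$\frac{P{\left(-66 \right)} - 16753}{U{\left(J{\left(-7 \right)},-222 \right)} - 27436} = \frac{-66 - 16753}{302 - 27436} = - \frac{16819}{-27134} = \left(-16819\right) \left(- \frac{1}{27134}\right) = \frac{16819}{27134}$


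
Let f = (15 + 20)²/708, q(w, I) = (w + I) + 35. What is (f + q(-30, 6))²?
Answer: 81234169/501264 ≈ 162.06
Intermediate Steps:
q(w, I) = 35 + I + w (q(w, I) = (I + w) + 35 = 35 + I + w)
f = 1225/708 (f = 35²*(1/708) = 1225*(1/708) = 1225/708 ≈ 1.7302)
(f + q(-30, 6))² = (1225/708 + (35 + 6 - 30))² = (1225/708 + 11)² = (9013/708)² = 81234169/501264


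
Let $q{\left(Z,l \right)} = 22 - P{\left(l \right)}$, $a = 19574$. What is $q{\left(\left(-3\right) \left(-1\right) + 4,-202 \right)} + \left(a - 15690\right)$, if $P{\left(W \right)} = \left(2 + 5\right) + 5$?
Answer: $3894$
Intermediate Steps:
$P{\left(W \right)} = 12$ ($P{\left(W \right)} = 7 + 5 = 12$)
$q{\left(Z,l \right)} = 10$ ($q{\left(Z,l \right)} = 22 - 12 = 10$)
$q{\left(\left(-3\right) \left(-1\right) + 4,-202 \right)} + \left(a - 15690\right) = 10 + \left(19574 - 15690\right) = 10 + 3884 = 3894$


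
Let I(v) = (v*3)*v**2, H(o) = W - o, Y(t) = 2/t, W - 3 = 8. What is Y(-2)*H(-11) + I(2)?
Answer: 2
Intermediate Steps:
W = 11 (W = 3 + 8 = 11)
H(o) = 11 - o
I(v) = 3*v**3 (I(v) = (3*v)*v**2 = 3*v**3)
Y(-2)*H(-11) + I(2) = (2/(-2))*(11 - 1*(-11)) + 3*2**3 = (2*(-1/2))*(11 + 11) + 3*8 = -1*22 + 24 = -22 + 24 = 2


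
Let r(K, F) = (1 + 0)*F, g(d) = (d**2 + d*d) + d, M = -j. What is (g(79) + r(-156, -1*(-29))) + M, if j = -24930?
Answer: 37520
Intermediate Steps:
M = 24930 (M = -1*(-24930) = 24930)
g(d) = d + 2*d**2 (g(d) = (d**2 + d**2) + d = 2*d**2 + d = d + 2*d**2)
r(K, F) = F (r(K, F) = 1*F = F)
(g(79) + r(-156, -1*(-29))) + M = (79*(1 + 2*79) - 1*(-29)) + 24930 = (79*(1 + 158) + 29) + 24930 = (79*159 + 29) + 24930 = (12561 + 29) + 24930 = 12590 + 24930 = 37520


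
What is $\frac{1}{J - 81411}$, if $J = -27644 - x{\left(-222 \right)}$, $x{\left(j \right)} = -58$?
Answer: $- \frac{1}{108997} \approx -9.1746 \cdot 10^{-6}$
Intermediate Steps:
$J = -27586$ ($J = -27644 - -58 = -27644 + 58 = -27586$)
$\frac{1}{J - 81411} = \frac{1}{-27586 - 81411} = \frac{1}{-108997} = - \frac{1}{108997}$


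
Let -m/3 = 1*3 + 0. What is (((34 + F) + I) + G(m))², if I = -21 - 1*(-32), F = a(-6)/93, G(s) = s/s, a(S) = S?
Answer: 2027776/961 ≈ 2110.1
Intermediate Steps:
m = -9 (m = -3*(1*3 + 0) = -3*(3 + 0) = -3*3 = -9)
G(s) = 1
F = -2/31 (F = -6/93 = -6*1/93 = -2/31 ≈ -0.064516)
I = 11 (I = -21 + 32 = 11)
(((34 + F) + I) + G(m))² = (((34 - 2/31) + 11) + 1)² = ((1052/31 + 11) + 1)² = (1393/31 + 1)² = (1424/31)² = 2027776/961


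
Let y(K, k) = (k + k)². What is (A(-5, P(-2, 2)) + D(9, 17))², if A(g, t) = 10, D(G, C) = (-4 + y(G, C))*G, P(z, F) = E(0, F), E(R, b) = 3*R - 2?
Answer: 107702884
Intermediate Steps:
E(R, b) = -2 + 3*R
y(K, k) = 4*k² (y(K, k) = (2*k)² = 4*k²)
P(z, F) = -2 (P(z, F) = -2 + 3*0 = -2 + 0 = -2)
D(G, C) = G*(-4 + 4*C²) (D(G, C) = (-4 + 4*C²)*G = G*(-4 + 4*C²))
(A(-5, P(-2, 2)) + D(9, 17))² = (10 + 4*9*(-1 + 17²))² = (10 + 4*9*(-1 + 289))² = (10 + 4*9*288)² = (10 + 10368)² = 10378² = 107702884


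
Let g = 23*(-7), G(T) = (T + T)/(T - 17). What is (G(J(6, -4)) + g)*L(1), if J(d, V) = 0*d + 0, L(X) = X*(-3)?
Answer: 483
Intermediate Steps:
L(X) = -3*X
J(d, V) = 0 (J(d, V) = 0 + 0 = 0)
G(T) = 2*T/(-17 + T) (G(T) = (2*T)/(-17 + T) = 2*T/(-17 + T))
g = -161
(G(J(6, -4)) + g)*L(1) = (2*0/(-17 + 0) - 161)*(-3*1) = (2*0/(-17) - 161)*(-3) = (2*0*(-1/17) - 161)*(-3) = (0 - 161)*(-3) = -161*(-3) = 483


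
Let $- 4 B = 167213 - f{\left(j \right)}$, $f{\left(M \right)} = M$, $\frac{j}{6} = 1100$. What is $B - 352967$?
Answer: $- \frac{1572481}{4} \approx -3.9312 \cdot 10^{5}$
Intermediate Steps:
$j = 6600$ ($j = 6 \cdot 1100 = 6600$)
$B = - \frac{160613}{4}$ ($B = - \frac{167213 - 6600}{4} = \left(- \frac{1}{4}\right) 160613 = - \frac{160613}{4} \approx -40153.0$)
$B - 352967 = - \frac{160613}{4} - 352967 = - \frac{1572481}{4}$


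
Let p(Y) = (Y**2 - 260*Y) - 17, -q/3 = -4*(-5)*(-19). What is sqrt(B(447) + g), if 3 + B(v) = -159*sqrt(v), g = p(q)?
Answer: sqrt(1003180 - 159*sqrt(447)) ≈ 999.91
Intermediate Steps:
q = 1140 (q = -3*(-4*(-5))*(-19) = -60*(-19) = -3*(-380) = 1140)
p(Y) = -17 + Y**2 - 260*Y
g = 1003183 (g = -17 + 1140**2 - 260*1140 = -17 + 1299600 - 296400 = 1003183)
B(v) = -3 - 159*sqrt(v)
sqrt(B(447) + g) = sqrt((-3 - 159*sqrt(447)) + 1003183) = sqrt(1003180 - 159*sqrt(447))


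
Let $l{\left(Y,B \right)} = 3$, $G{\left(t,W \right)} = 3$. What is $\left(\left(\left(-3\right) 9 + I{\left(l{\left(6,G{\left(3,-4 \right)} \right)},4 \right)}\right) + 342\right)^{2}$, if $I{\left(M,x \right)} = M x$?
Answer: $106929$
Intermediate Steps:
$\left(\left(\left(-3\right) 9 + I{\left(l{\left(6,G{\left(3,-4 \right)} \right)},4 \right)}\right) + 342\right)^{2} = \left(\left(\left(-3\right) 9 + 3 \cdot 4\right) + 342\right)^{2} = \left(\left(-27 + 12\right) + 342\right)^{2} = \left(-15 + 342\right)^{2} = 327^{2} = 106929$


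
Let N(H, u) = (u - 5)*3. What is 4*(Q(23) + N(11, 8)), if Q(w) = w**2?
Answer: 2152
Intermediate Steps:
N(H, u) = -15 + 3*u (N(H, u) = (-5 + u)*3 = -15 + 3*u)
4*(Q(23) + N(11, 8)) = 4*(23**2 + (-15 + 3*8)) = 4*(529 + (-15 + 24)) = 4*(529 + 9) = 4*538 = 2152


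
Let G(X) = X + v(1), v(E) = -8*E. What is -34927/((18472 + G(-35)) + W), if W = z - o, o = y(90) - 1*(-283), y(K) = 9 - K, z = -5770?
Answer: -34927/12457 ≈ -2.8038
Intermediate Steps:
o = 202 (o = (9 - 1*90) - 1*(-283) = (9 - 90) + 283 = -81 + 283 = 202)
G(X) = -8 + X (G(X) = X - 8*1 = X - 8 = -8 + X)
W = -5972 (W = -5770 - 1*202 = -5770 - 202 = -5972)
-34927/((18472 + G(-35)) + W) = -34927/((18472 + (-8 - 35)) - 5972) = -34927/((18472 - 43) - 5972) = -34927/(18429 - 5972) = -34927/12457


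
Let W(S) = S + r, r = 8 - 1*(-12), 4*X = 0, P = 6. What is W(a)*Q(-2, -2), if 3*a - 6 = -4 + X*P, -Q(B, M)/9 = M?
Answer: 372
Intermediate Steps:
X = 0 (X = (¼)*0 = 0)
r = 20 (r = 8 + 12 = 20)
Q(B, M) = -9*M
a = ⅔ (a = 2 + (-4 + 0*6)/3 = 2 + (-4 + 0)/3 = 2 + (⅓)*(-4) = 2 - 4/3 = ⅔ ≈ 0.66667)
W(S) = 20 + S (W(S) = S + 20 = 20 + S)
W(a)*Q(-2, -2) = (20 + ⅔)*(-9*(-2)) = (62/3)*18 = 372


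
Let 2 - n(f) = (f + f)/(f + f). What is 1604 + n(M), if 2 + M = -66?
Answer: 1605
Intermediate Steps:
M = -68 (M = -2 - 66 = -68)
n(f) = 1 (n(f) = 2 - (f + f)/(f + f) = 2 - 2*f/(2*f) = 2 - 2*f*1/(2*f) = 2 - 1*1 = 2 - 1 = 1)
1604 + n(M) = 1604 + 1 = 1605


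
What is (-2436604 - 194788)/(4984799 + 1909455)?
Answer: -1315696/3447127 ≈ -0.38168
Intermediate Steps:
(-2436604 - 194788)/(4984799 + 1909455) = -2631392/6894254 = -2631392*1/6894254 = -1315696/3447127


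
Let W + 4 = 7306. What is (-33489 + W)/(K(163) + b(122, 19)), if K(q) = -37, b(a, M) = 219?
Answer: -3741/26 ≈ -143.88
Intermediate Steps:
W = 7302 (W = -4 + 7306 = 7302)
(-33489 + W)/(K(163) + b(122, 19)) = (-33489 + 7302)/(-37 + 219) = -26187/182 = -26187*1/182 = -3741/26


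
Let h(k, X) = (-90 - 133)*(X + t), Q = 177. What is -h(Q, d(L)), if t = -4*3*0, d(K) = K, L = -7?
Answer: -1561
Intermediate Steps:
t = 0 (t = -12*0 = 0)
h(k, X) = -223*X (h(k, X) = (-90 - 133)*(X + 0) = -223*X)
-h(Q, d(L)) = -(-223)*(-7) = -1*1561 = -1561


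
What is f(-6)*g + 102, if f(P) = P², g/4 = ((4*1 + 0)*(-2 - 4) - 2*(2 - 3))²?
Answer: 69798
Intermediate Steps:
g = 1936 (g = 4*((4*1 + 0)*(-2 - 4) - 2*(2 - 3))² = 4*((4 + 0)*(-6) - 2*(-1))² = 4*(4*(-6) + 2)² = 4*(-24 + 2)² = 4*(-22)² = 4*484 = 1936)
f(-6)*g + 102 = (-6)²*1936 + 102 = 36*1936 + 102 = 69696 + 102 = 69798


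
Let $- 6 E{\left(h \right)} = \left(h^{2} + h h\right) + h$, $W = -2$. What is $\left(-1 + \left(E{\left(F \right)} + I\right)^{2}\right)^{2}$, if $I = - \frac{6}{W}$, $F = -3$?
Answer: $\frac{9}{16} \approx 0.5625$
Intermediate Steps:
$I = 3$ ($I = - \frac{6}{-2} = \left(-6\right) \left(- \frac{1}{2}\right) = 3$)
$E{\left(h \right)} = - \frac{h^{2}}{3} - \frac{h}{6}$ ($E{\left(h \right)} = - \frac{\left(h^{2} + h h\right) + h}{6} = - \frac{\left(h^{2} + h^{2}\right) + h}{6} = - \frac{2 h^{2} + h}{6} = - \frac{h + 2 h^{2}}{6} = - \frac{h^{2}}{3} - \frac{h}{6}$)
$\left(-1 + \left(E{\left(F \right)} + I\right)^{2}\right)^{2} = \left(-1 + \left(\left(- \frac{1}{6}\right) \left(-3\right) \left(1 + 2 \left(-3\right)\right) + 3\right)^{2}\right)^{2} = \left(-1 + \left(\left(- \frac{1}{6}\right) \left(-3\right) \left(1 - 6\right) + 3\right)^{2}\right)^{2} = \left(-1 + \left(\left(- \frac{1}{6}\right) \left(-3\right) \left(-5\right) + 3\right)^{2}\right)^{2} = \left(-1 + \left(- \frac{5}{2} + 3\right)^{2}\right)^{2} = \left(-1 + \left(\frac{1}{2}\right)^{2}\right)^{2} = \left(-1 + \frac{1}{4}\right)^{2} = \left(- \frac{3}{4}\right)^{2} = \frac{9}{16}$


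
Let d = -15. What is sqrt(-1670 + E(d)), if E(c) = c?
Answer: I*sqrt(1685) ≈ 41.049*I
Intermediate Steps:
sqrt(-1670 + E(d)) = sqrt(-1670 - 15) = sqrt(-1685) = I*sqrt(1685)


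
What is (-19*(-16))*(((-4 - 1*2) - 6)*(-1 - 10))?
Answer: 40128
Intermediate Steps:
(-19*(-16))*(((-4 - 1*2) - 6)*(-1 - 10)) = 304*(((-4 - 2) - 6)*(-11)) = 304*((-6 - 6)*(-11)) = 304*(-12*(-11)) = 304*132 = 40128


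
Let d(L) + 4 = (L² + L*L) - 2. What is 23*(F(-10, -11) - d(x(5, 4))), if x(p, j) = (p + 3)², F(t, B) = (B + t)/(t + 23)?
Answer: -2448097/13 ≈ -1.8832e+5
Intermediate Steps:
F(t, B) = (B + t)/(23 + t)
x(p, j) = (3 + p)²
d(L) = -6 + 2*L² (d(L) = -4 + ((L² + L*L) - 2) = -4 + ((L² + L²) - 2) = -4 + (2*L² - 2) = -4 + (-2 + 2*L²) = -6 + 2*L²)
23*(F(-10, -11) - d(x(5, 4))) = 23*((-11 - 10)/(23 - 10) - (-6 + 2*((3 + 5)²)²)) = 23*(-21/13 - (-6 + 2*(8²)²)) = 23*((1/13)*(-21) - (-6 + 2*64²)) = 23*(-21/13 - (-6 + 2*4096)) = 23*(-21/13 - (-6 + 8192)) = 23*(-21/13 - 1*8186) = 23*(-21/13 - 8186) = 23*(-106439/13) = -2448097/13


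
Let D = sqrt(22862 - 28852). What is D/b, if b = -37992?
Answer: -I*sqrt(5990)/37992 ≈ -0.0020371*I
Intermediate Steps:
D = I*sqrt(5990) (D = sqrt(-5990) = I*sqrt(5990) ≈ 77.395*I)
D/b = (I*sqrt(5990))/(-37992) = (I*sqrt(5990))*(-1/37992) = -I*sqrt(5990)/37992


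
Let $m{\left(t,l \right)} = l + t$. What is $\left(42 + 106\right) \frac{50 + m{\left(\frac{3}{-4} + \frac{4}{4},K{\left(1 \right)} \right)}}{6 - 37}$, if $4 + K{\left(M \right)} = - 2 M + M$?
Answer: $- \frac{6697}{31} \approx -216.03$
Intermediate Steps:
$K{\left(M \right)} = -4 - M$ ($K{\left(M \right)} = -4 + \left(- 2 M + M\right) = -4 - M$)
$\left(42 + 106\right) \frac{50 + m{\left(\frac{3}{-4} + \frac{4}{4},K{\left(1 \right)} \right)}}{6 - 37} = \left(42 + 106\right) \frac{50 + \left(\left(-4 - 1\right) + \left(\frac{3}{-4} + \frac{4}{4}\right)\right)}{6 - 37} = 148 \frac{50 + \left(\left(-4 - 1\right) + \left(3 \left(- \frac{1}{4}\right) + 4 \cdot \frac{1}{4}\right)\right)}{-31} = 148 \left(50 + \left(-5 + \left(- \frac{3}{4} + 1\right)\right)\right) \left(- \frac{1}{31}\right) = 148 \left(50 + \left(-5 + \frac{1}{4}\right)\right) \left(- \frac{1}{31}\right) = 148 \left(50 - \frac{19}{4}\right) \left(- \frac{1}{31}\right) = 148 \cdot \frac{181}{4} \left(- \frac{1}{31}\right) = 148 \left(- \frac{181}{124}\right) = - \frac{6697}{31}$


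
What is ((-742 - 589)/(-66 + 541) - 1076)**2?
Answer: 262585529761/225625 ≈ 1.1638e+6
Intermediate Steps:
((-742 - 589)/(-66 + 541) - 1076)**2 = (-1331/475 - 1076)**2 = (-512431/475)**2 = 262585529761/225625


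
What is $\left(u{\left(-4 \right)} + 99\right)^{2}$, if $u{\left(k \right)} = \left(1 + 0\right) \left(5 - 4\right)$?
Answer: $10000$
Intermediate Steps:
$u{\left(k \right)} = 1$ ($u{\left(k \right)} = 1 \cdot 1 = 1$)
$\left(u{\left(-4 \right)} + 99\right)^{2} = \left(1 + 99\right)^{2} = 100^{2} = 10000$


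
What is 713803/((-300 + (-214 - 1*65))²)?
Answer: 713803/335241 ≈ 2.1292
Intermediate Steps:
713803/((-300 + (-214 - 1*65))²) = 713803/((-300 + (-214 - 65))²) = 713803/((-300 - 279)²) = 713803/((-579)²) = 713803/335241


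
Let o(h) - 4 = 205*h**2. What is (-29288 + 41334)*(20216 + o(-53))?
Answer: 7180198990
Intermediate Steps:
o(h) = 4 + 205*h**2
(-29288 + 41334)*(20216 + o(-53)) = (-29288 + 41334)*(20216 + (4 + 205*(-53)**2)) = 12046*(20216 + (4 + 205*2809)) = 12046*(20216 + (4 + 575845)) = 12046*(20216 + 575849) = 12046*596065 = 7180198990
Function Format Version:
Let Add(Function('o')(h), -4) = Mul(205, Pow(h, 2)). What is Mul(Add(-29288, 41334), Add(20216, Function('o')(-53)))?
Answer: 7180198990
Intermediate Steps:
Function('o')(h) = Add(4, Mul(205, Pow(h, 2)))
Mul(Add(-29288, 41334), Add(20216, Function('o')(-53))) = Mul(Add(-29288, 41334), Add(20216, Add(4, Mul(205, Pow(-53, 2))))) = Mul(12046, Add(20216, Add(4, Mul(205, 2809)))) = Mul(12046, Add(20216, Add(4, 575845))) = Mul(12046, Add(20216, 575849)) = Mul(12046, 596065) = 7180198990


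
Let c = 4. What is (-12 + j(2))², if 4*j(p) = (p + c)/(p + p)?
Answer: 8649/64 ≈ 135.14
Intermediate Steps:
j(p) = (4 + p)/(8*p) (j(p) = ((p + 4)/(p + p))/4 = ((4 + p)/((2*p)))/4 = ((4 + p)*(1/(2*p)))/4 = ((4 + p)/(2*p))/4 = (4 + p)/(8*p))
(-12 + j(2))² = (-12 + (⅛)*(4 + 2)/2)² = (-12 + (⅛)*(½)*6)² = (-12 + 3/8)² = (-93/8)² = 8649/64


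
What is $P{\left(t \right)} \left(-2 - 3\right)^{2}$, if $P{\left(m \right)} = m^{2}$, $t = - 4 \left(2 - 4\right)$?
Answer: $1600$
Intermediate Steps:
$t = 8$ ($t = \left(-4\right) \left(-2\right) = 8$)
$P{\left(t \right)} \left(-2 - 3\right)^{2} = 8^{2} \left(-2 - 3\right)^{2} = 64 \left(-5\right)^{2} = 64 \cdot 25 = 1600$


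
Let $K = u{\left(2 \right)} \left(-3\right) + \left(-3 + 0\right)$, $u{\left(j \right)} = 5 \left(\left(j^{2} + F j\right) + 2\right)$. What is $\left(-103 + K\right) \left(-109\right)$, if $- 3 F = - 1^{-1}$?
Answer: $22454$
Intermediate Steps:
$F = \frac{1}{3}$ ($F = - \frac{\left(-1\right) 1^{-1}}{3} = - \frac{\left(-1\right) 1}{3} = \left(- \frac{1}{3}\right) \left(-1\right) = \frac{1}{3} \approx 0.33333$)
$u{\left(j \right)} = 10 + 5 j^{2} + \frac{5 j}{3}$ ($u{\left(j \right)} = 5 \left(\left(j^{2} + \frac{j}{3}\right) + 2\right) = 5 \left(2 + j^{2} + \frac{j}{3}\right) = 10 + 5 j^{2} + \frac{5 j}{3}$)
$K = -103$ ($K = \left(10 + 5 \cdot 2^{2} + \frac{5}{3} \cdot 2\right) \left(-3\right) + \left(-3 + 0\right) = \left(10 + 5 \cdot 4 + \frac{10}{3}\right) \left(-3\right) - 3 = \left(10 + 20 + \frac{10}{3}\right) \left(-3\right) - 3 = \frac{100}{3} \left(-3\right) - 3 = -100 - 3 = -103$)
$\left(-103 + K\right) \left(-109\right) = \left(-103 - 103\right) \left(-109\right) = \left(-206\right) \left(-109\right) = 22454$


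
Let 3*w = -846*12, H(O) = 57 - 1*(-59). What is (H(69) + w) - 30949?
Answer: -34217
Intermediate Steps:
H(O) = 116 (H(O) = 57 + 59 = 116)
w = -3384 (w = (-846*12)/3 = (⅓)*(-10152) = -3384)
(H(69) + w) - 30949 = (116 - 3384) - 30949 = -3268 - 30949 = -34217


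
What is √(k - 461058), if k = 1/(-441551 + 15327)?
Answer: I*√5234936046228527/106556 ≈ 679.01*I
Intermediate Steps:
k = -1/426224 (k = 1/(-426224) = -1/426224 ≈ -2.3462e-6)
√(k - 461058) = √(-1/426224 - 461058) = √(-196513984993/426224) = I*√5234936046228527/106556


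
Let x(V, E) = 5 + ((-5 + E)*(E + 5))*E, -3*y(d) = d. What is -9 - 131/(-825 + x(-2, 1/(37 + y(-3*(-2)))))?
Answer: -311076491/35188124 ≈ -8.8404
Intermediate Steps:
y(d) = -d/3
x(V, E) = 5 + E*(-5 + E)*(5 + E) (x(V, E) = 5 + ((-5 + E)*(5 + E))*E = 5 + E*(-5 + E)*(5 + E))
-9 - 131/(-825 + x(-2, 1/(37 + y(-3*(-2))))) = -9 - 131/(-825 + (5 + (1/(37 - (-1)*(-2)))**3 - 25/(37 - (-1)*(-2)))) = -9 - 131/(-825 + (5 + (1/(37 - 1/3*6))**3 - 25/(37 - 1/3*6))) = -9 - 131/(-825 + (5 + (1/(37 - 2))**3 - 25/(37 - 2))) = -9 - 131/(-825 + (5 + (1/35)**3 - 25/35)) = -9 - 131/(-825 + (5 + (1/35)**3 - 25*1/35)) = -9 - 131/(-825 + (5 + 1/42875 - 5/7)) = -9 - 131/(-825 + 183751/42875) = -9 - 131/(-35188124/42875) = -9 - 131*(-42875/35188124) = -9 + 5616625/35188124 = -311076491/35188124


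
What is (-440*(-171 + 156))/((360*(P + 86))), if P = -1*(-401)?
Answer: 55/1461 ≈ 0.037645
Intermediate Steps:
P = 401
(-440*(-171 + 156))/((360*(P + 86))) = (-440*(-171 + 156))/((360*(401 + 86))) = (-440*(-15))/((360*487)) = 6600/175320 = 6600*(1/175320) = 55/1461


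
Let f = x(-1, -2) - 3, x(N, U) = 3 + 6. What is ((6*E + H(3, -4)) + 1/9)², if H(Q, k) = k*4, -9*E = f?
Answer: 32041/81 ≈ 395.57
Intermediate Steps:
x(N, U) = 9
f = 6 (f = 9 - 3 = 6)
E = -⅔ (E = -⅑*6 = -⅔ ≈ -0.66667)
H(Q, k) = 4*k
((6*E + H(3, -4)) + 1/9)² = ((6*(-⅔) + 4*(-4)) + 1/9)² = ((-4 - 16) + ⅑)² = (-20 + ⅑)² = (-179/9)² = 32041/81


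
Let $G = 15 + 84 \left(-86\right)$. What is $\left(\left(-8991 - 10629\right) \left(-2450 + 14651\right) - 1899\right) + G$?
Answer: $-239392728$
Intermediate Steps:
$G = -7209$ ($G = 15 - 7224 = -7209$)
$\left(\left(-8991 - 10629\right) \left(-2450 + 14651\right) - 1899\right) + G = \left(\left(-8991 - 10629\right) \left(-2450 + 14651\right) - 1899\right) - 7209 = \left(\left(-19620\right) 12201 - 1899\right) - 7209 = \left(-239383620 - 1899\right) - 7209 = -239385519 - 7209 = -239392728$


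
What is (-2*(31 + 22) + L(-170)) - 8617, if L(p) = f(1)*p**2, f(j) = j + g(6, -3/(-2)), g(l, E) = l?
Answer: 193577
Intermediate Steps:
f(j) = 6 + j (f(j) = j + 6 = 6 + j)
L(p) = 7*p**2 (L(p) = (6 + 1)*p**2 = 7*p**2)
(-2*(31 + 22) + L(-170)) - 8617 = (-2*(31 + 22) + 7*(-170)**2) - 8617 = (-2*53 + 7*28900) - 8617 = (-106 + 202300) - 8617 = 202194 - 8617 = 193577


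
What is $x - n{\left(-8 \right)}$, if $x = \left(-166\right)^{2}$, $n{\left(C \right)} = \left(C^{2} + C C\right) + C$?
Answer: $27436$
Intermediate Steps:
$n{\left(C \right)} = C + 2 C^{2}$ ($n{\left(C \right)} = \left(C^{2} + C^{2}\right) + C = 2 C^{2} + C = C + 2 C^{2}$)
$x = 27556$
$x - n{\left(-8 \right)} = 27556 - - 8 \left(1 + 2 \left(-8\right)\right) = 27556 - - 8 \left(1 - 16\right) = 27556 - \left(-8\right) \left(-15\right) = 27556 - 120 = 27436$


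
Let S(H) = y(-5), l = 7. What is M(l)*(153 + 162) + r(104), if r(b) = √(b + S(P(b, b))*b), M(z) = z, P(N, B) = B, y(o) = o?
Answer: 2205 + 4*I*√26 ≈ 2205.0 + 20.396*I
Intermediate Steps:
S(H) = -5
r(b) = 2*√(-b) (r(b) = √(b - 5*b) = √(-4*b) = 2*√(-b))
M(l)*(153 + 162) + r(104) = 7*(153 + 162) + 2*√(-1*104) = 7*315 + 2*√(-104) = 2205 + 2*(2*I*√26) = 2205 + 4*I*√26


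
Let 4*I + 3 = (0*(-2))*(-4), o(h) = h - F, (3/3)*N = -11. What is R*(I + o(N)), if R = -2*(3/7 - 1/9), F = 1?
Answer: 170/21 ≈ 8.0952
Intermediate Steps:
N = -11
o(h) = -1 + h (o(h) = h - 1*1 = h - 1 = -1 + h)
R = -40/63 (R = -2*(3*(1/7) - 1*1/9) = -2*(3/7 - 1/9) = -2*20/63 = -40/63 ≈ -0.63492)
I = -3/4 (I = -3/4 + ((0*(-2))*(-4))/4 = -3/4 + (0*(-4))/4 = -3/4 + (1/4)*0 = -3/4 + 0 = -3/4 ≈ -0.75000)
R*(I + o(N)) = -40*(-3/4 + (-1 - 11))/63 = -40*(-3/4 - 12)/63 = -40/63*(-51/4) = 170/21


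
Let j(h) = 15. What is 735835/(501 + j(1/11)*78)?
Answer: 735835/1671 ≈ 440.36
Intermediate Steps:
735835/(501 + j(1/11)*78) = 735835/(501 + 15*78) = 735835/(501 + 1170) = 735835/1671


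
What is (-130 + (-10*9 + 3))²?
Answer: 47089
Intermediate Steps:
(-130 + (-10*9 + 3))² = (-130 + (-90 + 3))² = (-130 - 87)² = (-217)² = 47089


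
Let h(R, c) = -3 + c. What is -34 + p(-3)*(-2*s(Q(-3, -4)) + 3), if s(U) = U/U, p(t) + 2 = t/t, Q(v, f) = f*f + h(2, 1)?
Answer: -35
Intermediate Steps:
Q(v, f) = -2 + f**2 (Q(v, f) = f*f + (-3 + 1) = f**2 - 2 = -2 + f**2)
p(t) = -1 (p(t) = -2 + t/t = -2 + 1 = -1)
s(U) = 1
-34 + p(-3)*(-2*s(Q(-3, -4)) + 3) = -34 - (-2*1 + 3) = -34 - (-2 + 3) = -34 - 1*1 = -34 - 1 = -35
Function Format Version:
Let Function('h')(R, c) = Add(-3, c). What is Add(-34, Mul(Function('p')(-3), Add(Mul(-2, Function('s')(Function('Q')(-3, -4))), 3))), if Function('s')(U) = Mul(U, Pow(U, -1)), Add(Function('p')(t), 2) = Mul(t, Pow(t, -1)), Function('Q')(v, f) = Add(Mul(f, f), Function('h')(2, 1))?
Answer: -35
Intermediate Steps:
Function('Q')(v, f) = Add(-2, Pow(f, 2)) (Function('Q')(v, f) = Add(Mul(f, f), Add(-3, 1)) = Add(Pow(f, 2), -2) = Add(-2, Pow(f, 2)))
Function('p')(t) = -1 (Function('p')(t) = Add(-2, Mul(t, Pow(t, -1))) = Add(-2, 1) = -1)
Function('s')(U) = 1
Add(-34, Mul(Function('p')(-3), Add(Mul(-2, Function('s')(Function('Q')(-3, -4))), 3))) = Add(-34, Mul(-1, Add(Mul(-2, 1), 3))) = Add(-34, Mul(-1, Add(-2, 3))) = Add(-34, Mul(-1, 1)) = Add(-34, -1) = -35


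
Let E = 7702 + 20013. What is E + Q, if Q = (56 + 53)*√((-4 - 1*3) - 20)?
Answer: 27715 + 327*I*√3 ≈ 27715.0 + 566.38*I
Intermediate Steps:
E = 27715
Q = 327*I*√3 (Q = 109*√((-4 - 3) - 20) = 109*√(-7 - 20) = 109*√(-27) = 109*(3*I*√3) = 327*I*√3 ≈ 566.38*I)
E + Q = 27715 + 327*I*√3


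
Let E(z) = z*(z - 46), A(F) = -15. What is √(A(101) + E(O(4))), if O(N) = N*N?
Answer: 3*I*√55 ≈ 22.249*I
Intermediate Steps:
O(N) = N²
E(z) = z*(-46 + z)
√(A(101) + E(O(4))) = √(-15 + 4²*(-46 + 4²)) = √(-15 + 16*(-46 + 16)) = √(-15 + 16*(-30)) = √(-15 - 480) = √(-495) = 3*I*√55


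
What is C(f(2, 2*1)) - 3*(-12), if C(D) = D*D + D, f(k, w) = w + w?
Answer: 56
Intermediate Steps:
f(k, w) = 2*w
C(D) = D + D² (C(D) = D² + D = D + D²)
C(f(2, 2*1)) - 3*(-12) = (2*(2*1))*(1 + 2*(2*1)) - 3*(-12) = (2*2)*(1 + 2*2) + 36 = 4*(1 + 4) + 36 = 4*5 + 36 = 20 + 36 = 56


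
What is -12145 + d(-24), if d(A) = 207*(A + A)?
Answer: -22081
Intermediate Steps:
d(A) = 414*A (d(A) = 207*(2*A) = 414*A)
-12145 + d(-24) = -12145 + 414*(-24) = -12145 - 9936 = -22081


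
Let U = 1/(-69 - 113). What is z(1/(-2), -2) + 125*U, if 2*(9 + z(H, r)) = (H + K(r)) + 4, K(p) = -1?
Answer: -3071/364 ≈ -8.4368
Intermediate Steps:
U = -1/182 (U = 1/(-182) = -1/182 ≈ -0.0054945)
z(H, r) = -15/2 + H/2 (z(H, r) = -9 + ((H - 1) + 4)/2 = -9 + ((-1 + H) + 4)/2 = -9 + (3 + H)/2 = -9 + (3/2 + H/2) = -15/2 + H/2)
z(1/(-2), -2) + 125*U = (-15/2 + (1/2)/(-2)) + 125*(-1/182) = (-15/2 + (1/2)*(-1/2)) - 125/182 = (-15/2 - 1/4) - 125/182 = -31/4 - 125/182 = -3071/364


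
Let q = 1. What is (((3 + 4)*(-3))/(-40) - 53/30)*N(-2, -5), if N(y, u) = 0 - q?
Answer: 149/120 ≈ 1.2417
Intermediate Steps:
N(y, u) = -1 (N(y, u) = 0 - 1*1 = 0 - 1 = -1)
(((3 + 4)*(-3))/(-40) - 53/30)*N(-2, -5) = (((3 + 4)*(-3))/(-40) - 53/30)*(-1) = ((7*(-3))*(-1/40) - 53*1/30)*(-1) = (-21*(-1/40) - 53/30)*(-1) = (21/40 - 53/30)*(-1) = -149/120*(-1) = 149/120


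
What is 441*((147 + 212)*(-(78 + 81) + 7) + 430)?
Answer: -23874858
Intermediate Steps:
441*((147 + 212)*(-(78 + 81) + 7) + 430) = 441*(359*(-1*159 + 7) + 430) = 441*(359*(-159 + 7) + 430) = 441*(359*(-152) + 430) = 441*(-54568 + 430) = 441*(-54138) = -23874858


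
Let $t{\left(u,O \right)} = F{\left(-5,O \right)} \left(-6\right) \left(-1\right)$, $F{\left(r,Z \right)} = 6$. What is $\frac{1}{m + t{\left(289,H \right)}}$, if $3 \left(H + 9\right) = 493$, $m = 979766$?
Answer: $\frac{1}{979802} \approx 1.0206 \cdot 10^{-6}$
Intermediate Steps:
$H = \frac{466}{3}$ ($H = -9 + \frac{1}{3} \cdot 493 = -9 + \frac{493}{3} = \frac{466}{3} \approx 155.33$)
$t{\left(u,O \right)} = 36$ ($t{\left(u,O \right)} = 6 \left(-6\right) \left(-1\right) = \left(-36\right) \left(-1\right) = 36$)
$\frac{1}{m + t{\left(289,H \right)}} = \frac{1}{979766 + 36} = \frac{1}{979802}$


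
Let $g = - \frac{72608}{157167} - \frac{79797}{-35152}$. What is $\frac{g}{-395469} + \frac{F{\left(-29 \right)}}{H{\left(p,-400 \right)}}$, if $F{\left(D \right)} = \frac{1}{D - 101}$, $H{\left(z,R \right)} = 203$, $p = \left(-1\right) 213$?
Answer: $- \frac{94172098151941}{2217634099837687440} \approx -4.2465 \cdot 10^{-5}$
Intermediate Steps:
$p = -213$
$F{\left(D \right)} = \frac{1}{-101 + D}$
$g = \frac{9989138683}{5524734384}$ ($g = \left(-72608\right) \frac{1}{157167} - - \frac{79797}{35152} = - \frac{72608}{157167} + \frac{79797}{35152} = \frac{9989138683}{5524734384} \approx 1.8081$)
$\frac{g}{-395469} + \frac{F{\left(-29 \right)}}{H{\left(p,-400 \right)}} = \frac{9989138683}{5524734384 \left(-395469\right)} + \frac{1}{\left(-101 - 29\right) 203} = \frac{9989138683}{5524734384} \left(- \frac{1}{395469}\right) + \frac{1}{-130} \cdot \frac{1}{203} = - \frac{9989138683}{2184861182106096} - \frac{1}{26390} = - \frac{94172098151941}{2217634099837687440}$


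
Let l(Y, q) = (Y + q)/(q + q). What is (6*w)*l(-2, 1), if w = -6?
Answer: 18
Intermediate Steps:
l(Y, q) = (Y + q)/(2*q) (l(Y, q) = (Y + q)/((2*q)) = (Y + q)*(1/(2*q)) = (Y + q)/(2*q))
(6*w)*l(-2, 1) = (6*(-6))*((½)*(-2 + 1)/1) = -18*(-1) = -36*(-½) = 18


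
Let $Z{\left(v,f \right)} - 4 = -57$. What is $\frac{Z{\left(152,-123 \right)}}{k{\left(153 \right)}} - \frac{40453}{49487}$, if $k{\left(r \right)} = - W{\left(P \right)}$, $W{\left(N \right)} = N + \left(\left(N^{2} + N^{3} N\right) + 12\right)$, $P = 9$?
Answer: $- \frac{266915528}{329731881} \approx -0.80949$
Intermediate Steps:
$Z{\left(v,f \right)} = -53$ ($Z{\left(v,f \right)} = 4 - 57 = -53$)
$W{\left(N \right)} = 12 + N + N^{2} + N^{4}$ ($W{\left(N \right)} = N + \left(\left(N^{2} + N^{4}\right) + 12\right) = N + \left(12 + N^{2} + N^{4}\right) = 12 + N + N^{2} + N^{4}$)
$k{\left(r \right)} = -6663$ ($k{\left(r \right)} = - (12 + 9 + 9^{2} + 9^{4}) = - (12 + 9 + 81 + 6561) = \left(-1\right) 6663 = -6663$)
$\frac{Z{\left(152,-123 \right)}}{k{\left(153 \right)}} - \frac{40453}{49487} = - \frac{53}{-6663} - \frac{40453}{49487} = \left(-53\right) \left(- \frac{1}{6663}\right) - \frac{40453}{49487} = \frac{53}{6663} - \frac{40453}{49487} = - \frac{266915528}{329731881}$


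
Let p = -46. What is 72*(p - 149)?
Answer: -14040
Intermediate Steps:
72*(p - 149) = 72*(-46 - 149) = 72*(-195) = -14040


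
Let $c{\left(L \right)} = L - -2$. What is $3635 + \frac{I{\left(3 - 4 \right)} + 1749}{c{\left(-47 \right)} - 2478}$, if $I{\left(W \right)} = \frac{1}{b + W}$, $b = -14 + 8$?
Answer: $\frac{64185493}{17661} \approx 3634.3$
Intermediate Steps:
$c{\left(L \right)} = 2 + L$ ($c{\left(L \right)} = L + 2 = 2 + L$)
$b = -6$
$I{\left(W \right)} = \frac{1}{-6 + W}$
$3635 + \frac{I{\left(3 - 4 \right)} + 1749}{c{\left(-47 \right)} - 2478} = 3635 + \frac{\frac{1}{-6 + \left(3 - 4\right)} + 1749}{\left(2 - 47\right) - 2478} = 3635 + \frac{\frac{1}{-6 + \left(3 - 4\right)} + 1749}{-45 - 2478} = 3635 + \frac{\frac{1}{-6 - 1} + 1749}{-2523} = 3635 + \left(\frac{1}{-7} + 1749\right) \left(- \frac{1}{2523}\right) = 3635 + \left(- \frac{1}{7} + 1749\right) \left(- \frac{1}{2523}\right) = 3635 + \frac{12242}{7} \left(- \frac{1}{2523}\right) = 3635 - \frac{12242}{17661} = \frac{64185493}{17661}$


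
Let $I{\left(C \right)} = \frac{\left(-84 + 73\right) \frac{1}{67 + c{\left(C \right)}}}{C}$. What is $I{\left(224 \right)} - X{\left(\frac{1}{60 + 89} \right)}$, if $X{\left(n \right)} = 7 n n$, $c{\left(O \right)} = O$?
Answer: $- \frac{700499}{1447149984} \approx -0.00048405$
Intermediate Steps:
$X{\left(n \right)} = 7 n^{2}$
$I{\left(C \right)} = - \frac{11}{C \left(67 + C\right)}$ ($I{\left(C \right)} = \frac{\left(-84 + 73\right) \frac{1}{67 + C}}{C} = \frac{\left(-11\right) \frac{1}{67 + C}}{C} = - \frac{11}{C \left(67 + C\right)}$)
$I{\left(224 \right)} - X{\left(\frac{1}{60 + 89} \right)} = - \frac{11}{224 \left(67 + 224\right)} - 7 \left(\frac{1}{60 + 89}\right)^{2} = \left(-11\right) \frac{1}{224} \cdot \frac{1}{291} - 7 \left(\frac{1}{149}\right)^{2} = \left(-11\right) \frac{1}{224} \cdot \frac{1}{291} - \frac{7}{22201} = - \frac{11}{65184} - 7 \cdot \frac{1}{22201} = - \frac{11}{65184} - \frac{7}{22201} = - \frac{700499}{1447149984}$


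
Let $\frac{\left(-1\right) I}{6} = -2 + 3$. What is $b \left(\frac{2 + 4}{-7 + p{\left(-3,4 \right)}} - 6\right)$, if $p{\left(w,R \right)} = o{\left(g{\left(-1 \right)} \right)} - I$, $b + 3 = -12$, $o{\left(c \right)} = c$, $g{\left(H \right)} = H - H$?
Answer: $180$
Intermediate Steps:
$g{\left(H \right)} = 0$
$b = -15$ ($b = -3 - 12 = -15$)
$I = -6$ ($I = - 6 \left(-2 + 3\right) = \left(-6\right) 1 = -6$)
$p{\left(w,R \right)} = 6$ ($p{\left(w,R \right)} = 0 - -6 = 0 + 6 = 6$)
$b \left(\frac{2 + 4}{-7 + p{\left(-3,4 \right)}} - 6\right) = - 15 \left(\frac{2 + 4}{-7 + 6} - 6\right) = - 15 \left(\frac{6}{-1} - 6\right) = - 15 \left(6 \left(-1\right) - 6\right) = - 15 \left(-6 - 6\right) = \left(-15\right) \left(-12\right) = 180$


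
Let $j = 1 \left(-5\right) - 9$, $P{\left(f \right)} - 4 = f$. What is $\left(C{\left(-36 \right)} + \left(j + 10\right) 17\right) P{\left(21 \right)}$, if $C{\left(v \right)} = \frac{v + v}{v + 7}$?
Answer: $- \frac{47500}{29} \approx -1637.9$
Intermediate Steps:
$P{\left(f \right)} = 4 + f$
$j = -14$ ($j = -5 - 9 = -14$)
$C{\left(v \right)} = \frac{2 v}{7 + v}$
$\left(C{\left(-36 \right)} + \left(j + 10\right) 17\right) P{\left(21 \right)} = \left(2 \left(-36\right) \frac{1}{7 - 36} + \left(-14 + 10\right) 17\right) \left(4 + 21\right) = \left(2 \left(-36\right) \frac{1}{-29} - 68\right) 25 = \left(2 \left(-36\right) \left(- \frac{1}{29}\right) - 68\right) 25 = \left(\frac{72}{29} - 68\right) 25 = \left(- \frac{1900}{29}\right) 25 = - \frac{47500}{29}$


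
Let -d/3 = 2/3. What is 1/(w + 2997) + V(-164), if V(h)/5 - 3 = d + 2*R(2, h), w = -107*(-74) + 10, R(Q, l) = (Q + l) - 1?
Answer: -17753124/10925 ≈ -1625.0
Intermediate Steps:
R(Q, l) = -1 + Q + l
w = 7928 (w = 7918 + 10 = 7928)
d = -2 (d = -6/3 = -3*2/3 = -2)
V(h) = 15 + 10*h (V(h) = 15 + 5*(-2 + 2*(-1 + 2 + h)) = 15 + 5*(-2 + 2*(1 + h)) = 15 + 5*(-2 + (2 + 2*h)) = 15 + 5*(2*h) = 15 + 10*h)
1/(w + 2997) + V(-164) = 1/(7928 + 2997) + (15 + 10*(-164)) = 1/10925 + (15 - 1640) = 1/10925 - 1625 = -17753124/10925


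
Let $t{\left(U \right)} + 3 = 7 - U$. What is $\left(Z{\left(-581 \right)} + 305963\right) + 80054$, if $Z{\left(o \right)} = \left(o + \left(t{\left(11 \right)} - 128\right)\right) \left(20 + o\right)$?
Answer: $787693$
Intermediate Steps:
$t{\left(U \right)} = 4 - U$ ($t{\left(U \right)} = -3 - \left(-7 + U\right) = 4 - U$)
$Z{\left(o \right)} = \left(-135 + o\right) \left(20 + o\right)$ ($Z{\left(o \right)} = \left(o + \left(\left(4 - 11\right) - 128\right)\right) \left(20 + o\right) = \left(o - 135\right) \left(20 + o\right) = \left(-135 + o\right) \left(20 + o\right)$)
$\left(Z{\left(-581 \right)} + 305963\right) + 80054 = \left(\left(-2700 + \left(-581\right)^{2} - -66815\right) + 305963\right) + 80054 = \left(\left(-2700 + 337561 + 66815\right) + 305963\right) + 80054 = \left(401676 + 305963\right) + 80054 = 707639 + 80054 = 787693$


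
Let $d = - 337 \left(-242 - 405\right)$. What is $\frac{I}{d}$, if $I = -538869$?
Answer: $- \frac{538869}{218039} \approx -2.4714$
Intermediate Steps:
$d = 218039$ ($d = \left(-337\right) \left(-647\right) = 218039$)
$\frac{I}{d} = - \frac{538869}{218039}$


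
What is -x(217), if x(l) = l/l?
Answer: -1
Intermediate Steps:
x(l) = 1
-x(217) = -1*1 = -1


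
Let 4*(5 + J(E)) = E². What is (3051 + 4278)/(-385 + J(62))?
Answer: 7329/571 ≈ 12.835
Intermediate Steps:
J(E) = -5 + E²/4
(3051 + 4278)/(-385 + J(62)) = (3051 + 4278)/(-385 + (-5 + (¼)*62²)) = 7329/(-385 + (-5 + (¼)*3844)) = 7329/(-385 + (-5 + 961)) = 7329/(-385 + 956) = 7329/571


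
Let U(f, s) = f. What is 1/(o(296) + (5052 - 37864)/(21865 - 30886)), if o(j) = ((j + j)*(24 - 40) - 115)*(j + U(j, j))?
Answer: -9021/51198688772 ≈ -1.7620e-7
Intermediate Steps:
o(j) = 2*j*(-115 - 32*j) (o(j) = ((j + j)*(24 - 40) - 115)*(j + j) = ((2*j)*(-16) - 115)*(2*j) = (-32*j - 115)*(2*j) = (-115 - 32*j)*(2*j) = 2*j*(-115 - 32*j))
1/(o(296) + (5052 - 37864)/(21865 - 30886)) = 1/(2*296*(-115 - 32*296) + (5052 - 37864)/(21865 - 30886)) = 1/(2*296*(-115 - 9472) - 32812/(-9021)) = 1/(2*296*(-9587) - 32812*(-1/9021)) = 1/(-5675504 + 32812/9021) = 1/(-51198688772/9021) = -9021/51198688772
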